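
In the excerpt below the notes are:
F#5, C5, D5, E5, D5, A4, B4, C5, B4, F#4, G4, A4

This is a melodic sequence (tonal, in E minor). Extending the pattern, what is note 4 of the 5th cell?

D4

Grouping in 4s, the 4th note of each cell is E5, C5, A4.
Carrying that down a 3rd forward: F#4 → D4.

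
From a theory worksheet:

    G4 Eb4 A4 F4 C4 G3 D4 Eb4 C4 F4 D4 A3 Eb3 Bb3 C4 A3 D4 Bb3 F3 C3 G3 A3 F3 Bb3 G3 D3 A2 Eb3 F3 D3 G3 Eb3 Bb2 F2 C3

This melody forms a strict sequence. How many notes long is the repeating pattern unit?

7

Try groups of 7 (5 cells in 35 notes):
G4 Eb4 A4 F4 C4 G3 D4 | Eb4 C4 F4 D4 A3 Eb3 Bb3 | C4 A3 D4 Bb3 F3 C3 G3 | A3 F3 Bb3 G3 D3 A2 Eb3 | F3 D3 G3 Eb3 Bb2 F2 C3
That's a consistent down a 3rd shift per cell, and no other grouping gives one.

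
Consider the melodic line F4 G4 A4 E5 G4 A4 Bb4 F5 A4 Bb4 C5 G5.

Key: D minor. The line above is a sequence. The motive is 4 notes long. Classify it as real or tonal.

tonal

Every note is diatonic to D minor.
Cell 1 has +2 semitones from note 2 to 3, but cell 2 has +1 — the interval quality changes while the contour stays the same, which is the hallmark of a tonal sequence.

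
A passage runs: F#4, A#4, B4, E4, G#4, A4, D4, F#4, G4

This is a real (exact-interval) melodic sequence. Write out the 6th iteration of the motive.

Ab3 C4 Db4

With a 3-note motive the entries are F#4, E4, D4, each down a 2nd from the previous.
Continuing the starts: C4 → Bb3 → Ab3.
From Ab3 the exact shape gives Ab3 C4 Db4.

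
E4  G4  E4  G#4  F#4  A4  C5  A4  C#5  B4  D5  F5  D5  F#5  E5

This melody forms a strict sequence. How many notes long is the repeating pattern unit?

5

15 notes total. Splitting into 3 groups of 5:
E4 G4 E4 G#4 F#4 | A4 C5 A4 C#5 B4 | D5 F5 D5 F#5 E5
That's a consistent up a 4th shift per cell, and no other grouping gives one.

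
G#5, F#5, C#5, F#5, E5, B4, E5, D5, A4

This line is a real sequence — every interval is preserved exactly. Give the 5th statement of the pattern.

C5 Bb4 F4

With a 3-note motive the entries are G#5, F#5, E5, each down a 2nd from the previous.
Continuing the starts: D5 → C5.
So cell 5 is C5 Bb4 F4.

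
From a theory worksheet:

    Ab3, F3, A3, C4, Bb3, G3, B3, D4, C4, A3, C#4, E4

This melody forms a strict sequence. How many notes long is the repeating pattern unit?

4

12 notes total. Splitting into 3 groups of 4:
Ab3 F3 A3 C4 | Bb3 G3 B3 D4 | C4 A3 C#4 E4
Each cell is the previous one up a 2nd — so the unit is 4 notes.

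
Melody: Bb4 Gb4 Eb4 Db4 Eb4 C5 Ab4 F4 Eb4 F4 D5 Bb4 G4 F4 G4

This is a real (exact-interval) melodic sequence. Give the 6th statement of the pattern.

Taking 5-note groups, the heads are Bb4, C5, D5: the pattern moves up a 2nd.
Carrying on: E5 → F#5 → G#5.
So cell 6 is G#5 E5 C#5 B4 C#5.

G#5 E5 C#5 B4 C#5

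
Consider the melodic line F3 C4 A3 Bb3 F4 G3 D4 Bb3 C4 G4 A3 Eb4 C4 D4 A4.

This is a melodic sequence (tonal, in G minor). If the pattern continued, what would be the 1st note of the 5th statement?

With 5-note cells, note 1 of each statement runs F3, G3, A3.
Extending up a 2nd: Bb3 → C4.

C4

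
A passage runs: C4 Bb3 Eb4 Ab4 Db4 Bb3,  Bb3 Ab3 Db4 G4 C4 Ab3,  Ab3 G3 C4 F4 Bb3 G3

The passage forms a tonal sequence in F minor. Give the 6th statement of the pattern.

Eb3 Db3 G3 C4 F3 Db3

With a 6-note motive the entries are C4, Bb3, Ab3, each down a 2nd from the previous.
Continuing the starts: G3 → F3 → Eb3.
Statement 6 starts on Eb3 and keeps the same diatonic contour: Eb3 Db3 G3 C4 F3 Db3.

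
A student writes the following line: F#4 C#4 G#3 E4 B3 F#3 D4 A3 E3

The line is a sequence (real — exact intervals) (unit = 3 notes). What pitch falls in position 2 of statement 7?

Db3

Grouping in 3s, the 2nd note of each cell is C#4, B3, A3.
Extending down a 2nd: G3 → F3 → Eb3 → Db3.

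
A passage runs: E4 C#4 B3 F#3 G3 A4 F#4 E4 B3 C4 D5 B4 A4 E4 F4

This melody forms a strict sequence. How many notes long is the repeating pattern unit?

There are 15 notes; a 5-note unit gives 3 cells:
E4 C#4 B3 F#3 G3 | A4 F#4 E4 B3 C4 | D5 B4 A4 E4 F4
Each cell is the previous one up a 4th — so the unit is 5 notes.

5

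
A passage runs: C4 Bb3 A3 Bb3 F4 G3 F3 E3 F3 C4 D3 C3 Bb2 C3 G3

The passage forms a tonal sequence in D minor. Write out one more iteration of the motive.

The 5-note cells begin on C4, G3, D3 — each down a 4th from the last.
From A2 the diatonic shape gives A2 G2 F2 G2 D3.

A2 G2 F2 G2 D3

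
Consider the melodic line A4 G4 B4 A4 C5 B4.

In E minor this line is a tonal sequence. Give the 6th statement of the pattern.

The 2-note cells begin on A4, B4, C5 — each up a 2nd from the last.
Carrying on: D5 → E5 → F#5.
Statement 6 starts on F#5 and keeps the same diatonic contour: F#5 E5.

F#5 E5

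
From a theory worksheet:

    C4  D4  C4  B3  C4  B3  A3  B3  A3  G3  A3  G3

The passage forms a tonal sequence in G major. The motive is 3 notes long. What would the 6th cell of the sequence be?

E3 F#3 E3

Unit = 3 notes; the statements start on C4, B3, A3, G3, moving down a 2nd each time.
Carrying on: F#3 → E3.
From E3 the diatonic shape gives E3 F#3 E3.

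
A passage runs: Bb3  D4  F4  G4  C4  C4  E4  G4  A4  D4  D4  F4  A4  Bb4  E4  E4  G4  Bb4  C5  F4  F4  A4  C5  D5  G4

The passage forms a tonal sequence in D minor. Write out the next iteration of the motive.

Unit = 5 notes; the statements start on Bb3, C4, D4, E4, F4, moving up a 2nd each time.
So cell 6 is G4 Bb4 D5 E5 A4.

G4 Bb4 D5 E5 A4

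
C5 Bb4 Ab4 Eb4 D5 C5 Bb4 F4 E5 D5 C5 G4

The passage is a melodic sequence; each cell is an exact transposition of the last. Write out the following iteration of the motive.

F#5 E5 D5 A4

Taking 4-note groups, the heads are C5, D5, E5: the pattern moves up a 2nd.
From F#5 the exact shape gives F#5 E5 D5 A4.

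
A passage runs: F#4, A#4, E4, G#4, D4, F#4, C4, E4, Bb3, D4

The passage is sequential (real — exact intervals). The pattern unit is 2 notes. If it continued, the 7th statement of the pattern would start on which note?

Gb3

With a 2-note motive the entries are F#4, E4, D4, C4, Bb3, each down a 2nd from the previous.
Continuing: Ab3 → Gb3. Statement 7 starts on Gb3.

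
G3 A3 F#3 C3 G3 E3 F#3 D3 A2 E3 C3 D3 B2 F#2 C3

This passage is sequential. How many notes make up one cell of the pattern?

15 notes total. Splitting into 3 groups of 5:
G3 A3 F#3 C3 G3 | E3 F#3 D3 A2 E3 | C3 D3 B2 F#2 C3
That's a consistent down a 3rd shift per cell, and no other grouping gives one.

5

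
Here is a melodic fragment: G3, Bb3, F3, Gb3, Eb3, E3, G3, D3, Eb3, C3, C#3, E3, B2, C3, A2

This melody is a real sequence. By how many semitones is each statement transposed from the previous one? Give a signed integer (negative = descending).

-3

Unit = 5 notes; the statements start on G3, E3, C#3, moving down a 3rd each time.
G3→E3 is 52 − 55 = -3 semitones.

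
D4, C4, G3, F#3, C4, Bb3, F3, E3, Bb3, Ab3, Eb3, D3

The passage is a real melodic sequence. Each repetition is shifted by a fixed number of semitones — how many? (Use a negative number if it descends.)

-2

The 4-note cells begin on D4, C4, Bb3 — each down a 2nd from the last.
D4 to C4 spans -2 semitones.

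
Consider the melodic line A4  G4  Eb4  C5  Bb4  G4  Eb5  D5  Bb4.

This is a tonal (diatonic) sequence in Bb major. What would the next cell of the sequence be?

Unit = 3 notes; the statements start on A4, C5, Eb5, moving up a 3rd each time.
Statement 4 starts on G5 and keeps the same diatonic contour: G5 F5 D5.

G5 F5 D5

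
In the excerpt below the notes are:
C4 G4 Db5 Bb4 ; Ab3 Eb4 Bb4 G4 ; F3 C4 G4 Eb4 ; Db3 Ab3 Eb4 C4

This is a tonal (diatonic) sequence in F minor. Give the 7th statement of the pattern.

The 4-note cells begin on C4, Ab3, F3, Db3 — each down a 3rd from the last.
Continuing the starts: Bb2 → G2 → Eb2.
From Eb2 the diatonic shape gives Eb2 Bb2 F3 Db3.

Eb2 Bb2 F3 Db3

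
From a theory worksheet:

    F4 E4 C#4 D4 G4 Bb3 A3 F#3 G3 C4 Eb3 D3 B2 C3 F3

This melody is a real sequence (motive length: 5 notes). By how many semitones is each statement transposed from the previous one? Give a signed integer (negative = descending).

-7

Taking 5-note groups, the heads are F4, Bb3, Eb3: the pattern moves down a 5th.
F4→Bb3 is 58 − 65 = -7 semitones.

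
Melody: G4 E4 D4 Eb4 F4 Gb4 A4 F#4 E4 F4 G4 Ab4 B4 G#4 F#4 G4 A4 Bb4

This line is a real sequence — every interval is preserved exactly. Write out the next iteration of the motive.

Taking 6-note groups, the heads are G4, A4, B4: the pattern moves up a 2nd.
From C#5 the exact shape gives C#5 A#4 G#4 A4 B4 C5.

C#5 A#4 G#4 A4 B4 C5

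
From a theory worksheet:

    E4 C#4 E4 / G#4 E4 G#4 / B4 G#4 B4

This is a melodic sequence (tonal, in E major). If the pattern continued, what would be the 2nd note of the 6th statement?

F#5

The unit is 3 notes. Position-2 pitches of the 3 shown cells: C#4, E4, G#4.
Carrying that up a 3rd forward: B4 → D#5 → F#5.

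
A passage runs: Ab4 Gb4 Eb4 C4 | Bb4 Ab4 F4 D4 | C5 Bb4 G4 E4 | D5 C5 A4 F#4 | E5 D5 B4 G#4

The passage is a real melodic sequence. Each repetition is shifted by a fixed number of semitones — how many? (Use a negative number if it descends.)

2

Taking 4-note groups, the heads are Ab4, Bb4, C5, D5, E5: the pattern moves up a 2nd.
Ab4 to Bb4 spans +2 semitones.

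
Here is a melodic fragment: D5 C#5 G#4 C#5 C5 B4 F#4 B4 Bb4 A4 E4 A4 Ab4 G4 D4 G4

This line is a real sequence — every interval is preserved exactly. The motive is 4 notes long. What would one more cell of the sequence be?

Gb4 F4 C4 F4

With a 4-note motive the entries are D5, C5, Bb4, Ab4, each down a 2nd from the previous.
From Gb4 the exact shape gives Gb4 F4 C4 F4.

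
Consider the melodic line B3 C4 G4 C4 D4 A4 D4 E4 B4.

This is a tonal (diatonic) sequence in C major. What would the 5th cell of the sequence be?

F4 G4 D5

Unit = 3 notes; the statements start on B3, C4, D4, moving up a 2nd each time.
Extending up a 2nd: E4 → F4.
Statement 5 starts on F4 and keeps the same diatonic contour: F4 G4 D5.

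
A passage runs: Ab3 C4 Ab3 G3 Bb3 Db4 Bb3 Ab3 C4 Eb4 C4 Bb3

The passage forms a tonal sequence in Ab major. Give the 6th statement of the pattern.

With a 4-note motive the entries are Ab3, Bb3, C4, each up a 2nd from the previous.
Continuing the starts: Db4 → Eb4 → F4.
Statement 6 starts on F4 and keeps the same diatonic contour: F4 Ab4 F4 Eb4.

F4 Ab4 F4 Eb4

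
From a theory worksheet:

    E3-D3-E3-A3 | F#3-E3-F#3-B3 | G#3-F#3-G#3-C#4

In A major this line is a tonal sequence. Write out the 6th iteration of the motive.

C#4 B3 C#4 F#4

Taking 4-note groups, the heads are E3, F#3, G#3: the pattern moves up a 2nd.
Extending up a 2nd: A3 → B3 → C#4.
From C#4 the diatonic shape gives C#4 B3 C#4 F#4.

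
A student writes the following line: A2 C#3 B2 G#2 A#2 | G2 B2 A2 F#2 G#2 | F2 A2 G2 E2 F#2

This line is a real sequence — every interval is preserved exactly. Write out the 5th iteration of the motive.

With a 5-note motive the entries are A2, G2, F2, each down a 2nd from the previous.
Carrying on: Eb2 → Db2.
Statement 5 starts on Db2 and keeps the same exact contour: Db2 F2 Eb2 C2 D2.

Db2 F2 Eb2 C2 D2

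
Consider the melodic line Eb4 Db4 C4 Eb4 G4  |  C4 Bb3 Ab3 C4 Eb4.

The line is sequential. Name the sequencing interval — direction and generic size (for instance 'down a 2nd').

down a 3rd

Taking 5-note groups, the heads are Eb4, C4: the pattern moves down a 3rd.
Eb4 to C4 is down a 3rd.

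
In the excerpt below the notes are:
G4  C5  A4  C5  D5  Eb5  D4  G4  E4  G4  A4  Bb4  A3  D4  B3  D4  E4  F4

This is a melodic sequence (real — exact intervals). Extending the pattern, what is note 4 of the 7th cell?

Grouping in 6s, the 4th note of each cell is C5, G4, D4.
Each moves down a 4th. Continuing: A3 → E3 → B2 → F#2.

F#2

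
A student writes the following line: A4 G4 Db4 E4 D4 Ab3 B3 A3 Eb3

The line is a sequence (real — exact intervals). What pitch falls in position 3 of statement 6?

C2

With 3-note cells, note 3 of each statement runs Db4, Ab3, Eb3.
Each moves down a 4th. Continuing: Bb2 → F2 → C2.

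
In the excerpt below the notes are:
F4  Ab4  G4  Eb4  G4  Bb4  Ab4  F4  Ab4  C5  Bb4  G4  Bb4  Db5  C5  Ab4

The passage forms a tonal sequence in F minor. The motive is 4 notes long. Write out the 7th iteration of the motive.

Eb5 G5 F5 Db5

The 4-note cells begin on F4, G4, Ab4, Bb4 — each up a 2nd from the last.
Continuing the starts: C5 → Db5 → Eb5.
From Eb5 the diatonic shape gives Eb5 G5 F5 Db5.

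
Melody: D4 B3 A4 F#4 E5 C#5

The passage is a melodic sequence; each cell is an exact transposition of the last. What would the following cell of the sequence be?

With a 2-note motive the entries are D4, A4, E5, each up a 5th from the previous.
So cell 4 is B5 G#5.

B5 G#5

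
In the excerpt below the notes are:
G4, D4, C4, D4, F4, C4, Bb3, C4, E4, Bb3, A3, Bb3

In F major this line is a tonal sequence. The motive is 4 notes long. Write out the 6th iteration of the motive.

With a 4-note motive the entries are G4, F4, E4, each down a 2nd from the previous.
Extending down a 2nd: D4 → C4 → Bb3.
Statement 6 starts on Bb3 and keeps the same diatonic contour: Bb3 F3 E3 F3.

Bb3 F3 E3 F3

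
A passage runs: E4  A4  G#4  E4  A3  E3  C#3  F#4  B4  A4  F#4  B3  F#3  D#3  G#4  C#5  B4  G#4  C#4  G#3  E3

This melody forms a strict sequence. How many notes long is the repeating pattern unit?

7

There are 21 notes; a 7-note unit gives 3 cells:
E4 A4 G#4 E4 A3 E3 C#3 | F#4 B4 A4 F#4 B3 F#3 D#3 | G#4 C#5 B4 G#4 C#4 G#3 E3
That's a consistent up a 2nd shift per cell, and no other grouping gives one.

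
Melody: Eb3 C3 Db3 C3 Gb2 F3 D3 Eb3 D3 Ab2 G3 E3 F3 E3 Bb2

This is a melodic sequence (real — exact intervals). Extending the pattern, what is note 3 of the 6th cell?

The unit is 5 notes. Position-3 pitches of the 3 shown cells: Db3, Eb3, F3.
Carrying that up a 2nd forward: G3 → A3 → B3.

B3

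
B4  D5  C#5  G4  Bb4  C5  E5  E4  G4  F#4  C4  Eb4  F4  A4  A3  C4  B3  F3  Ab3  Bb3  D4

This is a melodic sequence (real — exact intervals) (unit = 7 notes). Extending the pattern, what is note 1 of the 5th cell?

With 7-note cells, note 1 of each statement runs B4, E4, A3.
Each moves down a 5th. Continuing: D3 → G2.

G2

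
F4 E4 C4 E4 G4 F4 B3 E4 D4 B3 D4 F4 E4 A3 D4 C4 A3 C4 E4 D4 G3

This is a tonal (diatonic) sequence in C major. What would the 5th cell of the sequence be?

The 7-note cells begin on F4, E4, D4 — each down a 2nd from the last.
Carrying on: C4 → B3.
From B3 the diatonic shape gives B3 A3 F3 A3 C4 B3 E3.

B3 A3 F3 A3 C4 B3 E3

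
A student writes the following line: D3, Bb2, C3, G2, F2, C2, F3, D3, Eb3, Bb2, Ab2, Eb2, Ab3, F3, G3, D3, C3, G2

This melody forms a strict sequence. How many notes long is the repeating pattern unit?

18 notes total. Splitting into 3 groups of 6:
D3 Bb2 C3 G2 F2 C2 | F3 D3 Eb3 Bb2 Ab2 Eb2 | Ab3 F3 G3 D3 C3 G2
Every group is a transposition up a 3rd of the one before; no shorter unit works.

6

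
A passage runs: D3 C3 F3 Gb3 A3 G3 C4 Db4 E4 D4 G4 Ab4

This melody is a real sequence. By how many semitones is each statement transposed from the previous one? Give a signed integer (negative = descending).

7

Taking 4-note groups, the heads are D3, A3, E4: the pattern moves up a 5th.
Counting half-steps from D3 to A3: 7.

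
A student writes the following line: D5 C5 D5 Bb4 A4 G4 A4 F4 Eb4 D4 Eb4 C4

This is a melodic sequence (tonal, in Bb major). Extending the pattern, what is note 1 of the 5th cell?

The unit is 4 notes. Position-1 pitches of the 3 shown cells: D5, A4, Eb4.
Extending down a 4th: Bb3 → F3.

F3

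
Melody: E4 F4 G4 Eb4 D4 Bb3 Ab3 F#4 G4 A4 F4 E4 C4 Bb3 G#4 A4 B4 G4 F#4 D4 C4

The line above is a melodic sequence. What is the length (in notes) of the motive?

7

Try groups of 7 (3 cells in 21 notes):
E4 F4 G4 Eb4 D4 Bb3 Ab3 | F#4 G4 A4 F4 E4 C4 Bb3 | G#4 A4 B4 G4 F#4 D4 C4
That's a consistent up a 2nd shift per cell, and no other grouping gives one.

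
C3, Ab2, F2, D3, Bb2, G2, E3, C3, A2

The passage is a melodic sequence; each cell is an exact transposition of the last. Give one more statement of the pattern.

F#3 D3 B2

The 3-note cells begin on C3, D3, E3 — each up a 2nd from the last.
So cell 4 is F#3 D3 B2.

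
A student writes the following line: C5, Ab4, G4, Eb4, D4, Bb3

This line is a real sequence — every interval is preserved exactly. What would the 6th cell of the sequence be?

B2 G2

Unit = 2 notes; the statements start on C5, G4, D4, moving down a 4th each time.
Continuing the starts: A3 → E3 → B2.
From B2 the exact shape gives B2 G2.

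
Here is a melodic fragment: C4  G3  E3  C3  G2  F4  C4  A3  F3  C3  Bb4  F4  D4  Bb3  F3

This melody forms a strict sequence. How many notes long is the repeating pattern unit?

15 notes total. Splitting into 3 groups of 5:
C4 G3 E3 C3 G2 | F4 C4 A3 F3 C3 | Bb4 F4 D4 Bb3 F3
Every group is a transposition up a 4th of the one before; no shorter unit works.

5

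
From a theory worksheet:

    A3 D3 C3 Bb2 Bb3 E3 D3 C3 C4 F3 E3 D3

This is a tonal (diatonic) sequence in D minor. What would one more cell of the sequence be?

D4 G3 F3 E3

Taking 4-note groups, the heads are A3, Bb3, C4: the pattern moves up a 2nd.
From D4 the diatonic shape gives D4 G3 F3 E3.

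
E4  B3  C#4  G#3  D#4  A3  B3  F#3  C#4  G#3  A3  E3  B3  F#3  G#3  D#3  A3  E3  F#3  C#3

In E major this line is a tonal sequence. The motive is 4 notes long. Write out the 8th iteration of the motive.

E3 B2 C#3 G#2

The 4-note cells begin on E4, D#4, C#4, B3, A3 — each down a 2nd from the last.
Continuing the starts: G#3 → F#3 → E3.
So cell 8 is E3 B2 C#3 G#2.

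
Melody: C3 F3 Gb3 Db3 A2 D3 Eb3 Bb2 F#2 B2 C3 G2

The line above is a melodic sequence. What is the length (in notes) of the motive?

There are 12 notes; a 4-note unit gives 3 cells:
C3 F3 Gb3 Db3 | A2 D3 Eb3 Bb2 | F#2 B2 C3 G2
Each cell is the previous one down a 3rd — so the unit is 4 notes.

4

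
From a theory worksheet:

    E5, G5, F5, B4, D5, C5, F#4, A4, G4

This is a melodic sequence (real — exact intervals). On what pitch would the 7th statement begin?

A#2

With a 3-note motive the entries are E5, B4, F#4, each down a 4th from the previous.
Continuing: C#4 → G#3 → D#3 → A#2. Statement 7 starts on A#2.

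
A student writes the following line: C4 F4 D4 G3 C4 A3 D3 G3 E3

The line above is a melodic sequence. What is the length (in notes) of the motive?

3

There are 9 notes; a 3-note unit gives 3 cells:
C4 F4 D4 | G3 C4 A3 | D3 G3 E3
Each cell is the previous one down a 4th — so the unit is 3 notes.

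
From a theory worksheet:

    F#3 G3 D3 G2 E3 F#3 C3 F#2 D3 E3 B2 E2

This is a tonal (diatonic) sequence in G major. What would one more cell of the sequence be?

C3 D3 A2 D2

Unit = 4 notes; the statements start on F#3, E3, D3, moving down a 2nd each time.
From C3 the diatonic shape gives C3 D3 A2 D2.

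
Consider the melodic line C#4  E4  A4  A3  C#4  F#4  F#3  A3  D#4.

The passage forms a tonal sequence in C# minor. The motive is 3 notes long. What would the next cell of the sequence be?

The 3-note cells begin on C#4, A3, F#3 — each down a 3rd from the last.
Statement 4 starts on D#3 and keeps the same diatonic contour: D#3 F#3 B3.

D#3 F#3 B3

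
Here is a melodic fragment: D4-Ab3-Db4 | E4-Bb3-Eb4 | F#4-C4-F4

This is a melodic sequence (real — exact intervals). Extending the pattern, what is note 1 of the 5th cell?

With 3-note cells, note 1 of each statement runs D4, E4, F#4.
Carrying that up a 2nd forward: G#4 → A#4.

A#4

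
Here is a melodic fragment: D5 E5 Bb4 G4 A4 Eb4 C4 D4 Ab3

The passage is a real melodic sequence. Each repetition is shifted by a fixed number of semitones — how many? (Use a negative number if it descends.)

With a 3-note motive the entries are D5, G4, C4, each down a 5th from the previous.
Counting half-steps from D5 to G4: -7.

-7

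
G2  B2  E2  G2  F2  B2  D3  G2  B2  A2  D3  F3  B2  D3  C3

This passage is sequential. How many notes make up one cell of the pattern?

There are 15 notes; a 5-note unit gives 3 cells:
G2 B2 E2 G2 F2 | B2 D3 G2 B2 A2 | D3 F3 B2 D3 C3
Each cell is the previous one up a 3rd — so the unit is 5 notes.

5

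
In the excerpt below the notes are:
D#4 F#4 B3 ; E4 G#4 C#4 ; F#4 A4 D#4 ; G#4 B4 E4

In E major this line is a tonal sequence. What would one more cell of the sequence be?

A4 C#5 F#4

With a 3-note motive the entries are D#4, E4, F#4, G#4, each up a 2nd from the previous.
So cell 5 is A4 C#5 F#4.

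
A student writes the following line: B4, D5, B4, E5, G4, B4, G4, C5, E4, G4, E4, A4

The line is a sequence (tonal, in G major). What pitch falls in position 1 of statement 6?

F#3

The unit is 4 notes. Position-1 pitches of the 3 shown cells: B4, G4, E4.
Extending down a 3rd: C4 → A3 → F#3.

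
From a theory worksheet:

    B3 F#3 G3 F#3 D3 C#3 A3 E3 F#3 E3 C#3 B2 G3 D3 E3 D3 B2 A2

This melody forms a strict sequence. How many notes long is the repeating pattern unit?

Try groups of 6 (3 cells in 18 notes):
B3 F#3 G3 F#3 D3 C#3 | A3 E3 F#3 E3 C#3 B2 | G3 D3 E3 D3 B2 A2
That's a consistent down a 2nd shift per cell, and no other grouping gives one.

6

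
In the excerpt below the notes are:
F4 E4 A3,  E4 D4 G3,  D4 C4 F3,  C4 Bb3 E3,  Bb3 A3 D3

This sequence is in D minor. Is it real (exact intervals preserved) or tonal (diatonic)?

Every note is diatonic to D minor.
Cell 1 has -1 semitones from note 1 to 2, but cell 2 has -2 — the interval quality changes while the contour stays the same, which is the hallmark of a tonal sequence.

tonal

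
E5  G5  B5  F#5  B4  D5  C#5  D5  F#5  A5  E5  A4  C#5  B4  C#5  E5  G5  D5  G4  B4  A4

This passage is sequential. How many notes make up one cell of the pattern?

21 notes total. Splitting into 3 groups of 7:
E5 G5 B5 F#5 B4 D5 C#5 | D5 F#5 A5 E5 A4 C#5 B4 | C#5 E5 G5 D5 G4 B4 A4
Each cell is the previous one down a 2nd — so the unit is 7 notes.

7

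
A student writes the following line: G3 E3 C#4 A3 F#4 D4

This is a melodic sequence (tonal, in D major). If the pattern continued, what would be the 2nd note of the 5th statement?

The unit is 2 notes. Position-2 pitches of the 3 shown cells: E3, A3, D4.
Extending up a 4th: G4 → C#5.

C#5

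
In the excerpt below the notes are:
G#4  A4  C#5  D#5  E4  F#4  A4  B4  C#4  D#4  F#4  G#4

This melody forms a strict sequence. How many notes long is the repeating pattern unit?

12 notes total. Splitting into 3 groups of 4:
G#4 A4 C#5 D#5 | E4 F#4 A4 B4 | C#4 D#4 F#4 G#4
Every group is a transposition down a 3rd of the one before; no shorter unit works.

4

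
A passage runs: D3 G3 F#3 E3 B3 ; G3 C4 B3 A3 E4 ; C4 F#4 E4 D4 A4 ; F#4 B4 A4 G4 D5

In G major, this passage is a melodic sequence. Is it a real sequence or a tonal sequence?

tonal

Every note is diatonic to G major.
Cell 1 has +5 semitones from note 1 to 2, but cell 3 has +6 — the interval quality changes while the contour stays the same, which is the hallmark of a tonal sequence.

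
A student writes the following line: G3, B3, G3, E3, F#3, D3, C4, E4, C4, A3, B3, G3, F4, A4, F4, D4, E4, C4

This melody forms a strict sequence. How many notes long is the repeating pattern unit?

6

18 notes total. Splitting into 3 groups of 6:
G3 B3 G3 E3 F#3 D3 | C4 E4 C4 A3 B3 G3 | F4 A4 F4 D4 E4 C4
Every group is a transposition up a 4th of the one before; no shorter unit works.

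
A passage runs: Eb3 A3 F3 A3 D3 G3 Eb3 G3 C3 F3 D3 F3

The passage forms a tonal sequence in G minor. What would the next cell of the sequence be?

The 4-note cells begin on Eb3, D3, C3 — each down a 2nd from the last.
Statement 4 starts on Bb2 and keeps the same diatonic contour: Bb2 Eb3 C3 Eb3.

Bb2 Eb3 C3 Eb3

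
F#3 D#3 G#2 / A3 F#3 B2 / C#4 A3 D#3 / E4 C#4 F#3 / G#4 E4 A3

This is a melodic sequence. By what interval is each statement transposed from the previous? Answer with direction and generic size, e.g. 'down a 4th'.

Taking 3-note groups, the heads are F#3, A3, C#4, E4, G#4: the pattern moves up a 3rd.
F#3 to A3 is up a 3rd.

up a 3rd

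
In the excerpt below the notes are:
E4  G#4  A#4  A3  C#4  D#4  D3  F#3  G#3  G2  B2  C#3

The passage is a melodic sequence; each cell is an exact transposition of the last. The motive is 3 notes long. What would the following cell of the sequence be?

C2 E2 F#2

Unit = 3 notes; the statements start on E4, A3, D3, G2, moving down a 5th each time.
So cell 5 is C2 E2 F#2.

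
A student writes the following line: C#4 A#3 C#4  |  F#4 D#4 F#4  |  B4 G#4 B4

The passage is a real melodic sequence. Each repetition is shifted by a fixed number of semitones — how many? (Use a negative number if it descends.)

5

Taking 3-note groups, the heads are C#4, F#4, B4: the pattern moves up a 4th.
C#4→F#4 is 66 − 61 = 5 semitones.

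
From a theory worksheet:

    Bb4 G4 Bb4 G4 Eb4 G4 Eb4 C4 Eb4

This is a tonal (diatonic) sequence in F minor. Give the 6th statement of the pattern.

Unit = 3 notes; the statements start on Bb4, G4, Eb4, moving down a 3rd each time.
Carrying on: C4 → Ab3 → F3.
From F3 the diatonic shape gives F3 Db3 F3.

F3 Db3 F3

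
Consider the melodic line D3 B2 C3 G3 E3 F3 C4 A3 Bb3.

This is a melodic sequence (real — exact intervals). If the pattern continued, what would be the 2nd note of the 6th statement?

Grouping in 3s, the 2nd note of each cell is B2, E3, A3.
Carrying that up a 4th forward: D4 → G4 → C5.

C5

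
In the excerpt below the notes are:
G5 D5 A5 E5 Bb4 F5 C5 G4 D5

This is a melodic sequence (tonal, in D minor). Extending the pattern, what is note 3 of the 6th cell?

Grouping in 3s, the 3rd note of each cell is A5, F5, D5.
Carrying that down a 3rd forward: Bb4 → G4 → E4.

E4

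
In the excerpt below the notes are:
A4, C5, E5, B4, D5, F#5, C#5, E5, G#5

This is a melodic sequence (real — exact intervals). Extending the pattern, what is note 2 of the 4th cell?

F#5

The unit is 3 notes. Position-2 pitches of the 3 shown cells: C5, D5, E5.
One more up a 2nd gives F#5.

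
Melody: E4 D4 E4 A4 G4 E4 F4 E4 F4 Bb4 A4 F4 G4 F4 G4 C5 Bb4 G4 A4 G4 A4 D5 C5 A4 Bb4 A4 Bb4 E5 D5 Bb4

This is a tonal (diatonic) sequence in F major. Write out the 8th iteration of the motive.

E5 D5 E5 A5 G5 E5

The 6-note cells begin on E4, F4, G4, A4, Bb4 — each up a 2nd from the last.
Extending up a 2nd: C5 → D5 → E5.
Statement 8 starts on E5 and keeps the same diatonic contour: E5 D5 E5 A5 G5 E5.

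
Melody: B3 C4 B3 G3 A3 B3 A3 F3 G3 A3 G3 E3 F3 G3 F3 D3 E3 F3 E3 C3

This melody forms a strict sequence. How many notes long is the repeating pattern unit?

4

There are 20 notes; a 4-note unit gives 5 cells:
B3 C4 B3 G3 | A3 B3 A3 F3 | G3 A3 G3 E3 | F3 G3 F3 D3 | E3 F3 E3 C3
Each cell is the previous one down a 2nd — so the unit is 4 notes.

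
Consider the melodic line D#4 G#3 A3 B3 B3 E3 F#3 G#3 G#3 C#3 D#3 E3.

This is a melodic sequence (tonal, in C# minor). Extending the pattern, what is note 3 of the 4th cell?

Grouping in 4s, the 3rd note of each cell is A3, F#3, D#3.
From D#3, down a 3rd gives B2.

B2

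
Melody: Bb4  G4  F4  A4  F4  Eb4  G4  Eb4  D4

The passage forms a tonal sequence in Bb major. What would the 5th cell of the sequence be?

Eb4 C4 Bb3

The 3-note cells begin on Bb4, A4, G4 — each down a 2nd from the last.
Continuing the starts: F4 → Eb4.
So cell 5 is Eb4 C4 Bb3.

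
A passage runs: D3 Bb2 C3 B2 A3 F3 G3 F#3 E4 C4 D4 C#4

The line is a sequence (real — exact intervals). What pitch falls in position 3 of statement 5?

E5

With 4-note cells, note 3 of each statement runs C3, G3, D4.
Carrying that up a 5th forward: A4 → E5.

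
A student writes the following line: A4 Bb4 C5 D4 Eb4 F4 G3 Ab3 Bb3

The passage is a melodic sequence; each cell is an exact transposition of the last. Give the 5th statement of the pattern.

With a 3-note motive the entries are A4, D4, G3, each down a 5th from the previous.
Extending down a 5th: C3 → F2.
So cell 5 is F2 Gb2 Ab2.

F2 Gb2 Ab2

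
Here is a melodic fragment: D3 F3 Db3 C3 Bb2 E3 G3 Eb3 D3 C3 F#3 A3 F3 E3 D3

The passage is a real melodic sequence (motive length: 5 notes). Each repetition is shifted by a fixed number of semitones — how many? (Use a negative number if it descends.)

2

Unit = 5 notes; the statements start on D3, E3, F#3, moving up a 2nd each time.
Counting half-steps from D3 to E3: 2.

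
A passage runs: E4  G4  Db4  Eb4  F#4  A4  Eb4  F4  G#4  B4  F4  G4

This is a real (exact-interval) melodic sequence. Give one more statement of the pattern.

A#4 C#5 G4 A4

The 4-note cells begin on E4, F#4, G#4 — each up a 2nd from the last.
From A#4 the exact shape gives A#4 C#5 G4 A4.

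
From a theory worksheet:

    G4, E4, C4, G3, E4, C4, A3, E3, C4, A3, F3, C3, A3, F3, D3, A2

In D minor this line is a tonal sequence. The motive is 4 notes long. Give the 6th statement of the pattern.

With a 4-note motive the entries are G4, E4, C4, A3, each down a 3rd from the previous.
Carrying on: F3 → D3.
Statement 6 starts on D3 and keeps the same diatonic contour: D3 Bb2 G2 D2.

D3 Bb2 G2 D2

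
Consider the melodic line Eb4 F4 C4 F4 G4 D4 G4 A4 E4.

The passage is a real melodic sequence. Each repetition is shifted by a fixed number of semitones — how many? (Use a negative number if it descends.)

Unit = 3 notes; the statements start on Eb4, F4, G4, moving up a 2nd each time.
Counting half-steps from Eb4 to F4: 2.

2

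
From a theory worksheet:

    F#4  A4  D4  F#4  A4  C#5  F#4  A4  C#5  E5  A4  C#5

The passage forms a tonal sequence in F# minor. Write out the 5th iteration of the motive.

G#5 B5 E5 G#5

Unit = 4 notes; the statements start on F#4, A4, C#5, moving up a 3rd each time.
Extending up a 3rd: E5 → G#5.
From G#5 the diatonic shape gives G#5 B5 E5 G#5.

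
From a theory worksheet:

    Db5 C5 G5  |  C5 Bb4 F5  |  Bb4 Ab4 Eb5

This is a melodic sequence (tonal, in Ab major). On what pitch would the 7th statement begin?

With a 3-note motive the entries are Db5, C5, Bb4, each down a 2nd from the previous.
Continuing: Ab4 → G4 → F4 → Eb4. Statement 7 starts on Eb4.

Eb4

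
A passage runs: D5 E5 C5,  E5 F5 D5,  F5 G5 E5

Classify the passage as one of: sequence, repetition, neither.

sequence

Each 3-note cell is the previous one transposed up a 2nd.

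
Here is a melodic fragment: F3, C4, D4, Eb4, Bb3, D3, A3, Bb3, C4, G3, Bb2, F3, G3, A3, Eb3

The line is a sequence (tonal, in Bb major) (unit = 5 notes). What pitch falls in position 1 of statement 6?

With 5-note cells, note 1 of each statement runs F3, D3, Bb2.
Extending down a 3rd: G2 → Eb2 → C2.

C2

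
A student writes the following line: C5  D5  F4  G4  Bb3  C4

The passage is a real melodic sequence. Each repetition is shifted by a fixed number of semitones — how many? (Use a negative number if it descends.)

-7

With a 2-note motive the entries are C5, F4, Bb3, each down a 5th from the previous.
C5→F4 is 65 − 72 = -7 semitones.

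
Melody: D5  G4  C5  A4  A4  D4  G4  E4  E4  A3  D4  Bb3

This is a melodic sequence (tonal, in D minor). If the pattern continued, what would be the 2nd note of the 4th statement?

Grouping in 4s, the 2nd note of each cell is G4, D4, A3.
From A3, down a 4th gives E3.

E3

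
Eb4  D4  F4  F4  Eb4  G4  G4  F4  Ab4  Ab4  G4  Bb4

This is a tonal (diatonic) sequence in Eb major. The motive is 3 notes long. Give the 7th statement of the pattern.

Taking 3-note groups, the heads are Eb4, F4, G4, Ab4: the pattern moves up a 2nd.
Continuing the starts: Bb4 → C5 → D5.
So cell 7 is D5 C5 Eb5.

D5 C5 Eb5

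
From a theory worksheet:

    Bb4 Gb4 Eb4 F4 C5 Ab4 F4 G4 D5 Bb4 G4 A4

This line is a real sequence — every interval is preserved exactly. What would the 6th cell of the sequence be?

With a 4-note motive the entries are Bb4, C5, D5, each up a 2nd from the previous.
Extending up a 2nd: E5 → F#5 → G#5.
From G#5 the exact shape gives G#5 E5 C#5 D#5.

G#5 E5 C#5 D#5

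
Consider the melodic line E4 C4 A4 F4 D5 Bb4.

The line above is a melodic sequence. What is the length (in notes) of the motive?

Try groups of 2 (3 cells in 6 notes):
E4 C4 | A4 F4 | D5 Bb4
That's a consistent up a 4th shift per cell, and no other grouping gives one.

2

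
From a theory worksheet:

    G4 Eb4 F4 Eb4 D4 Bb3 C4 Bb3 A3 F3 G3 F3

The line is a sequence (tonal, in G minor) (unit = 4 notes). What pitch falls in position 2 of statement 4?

Grouping in 4s, the 2nd note of each cell is Eb4, Bb3, F3.
Each moves down a 4th; the next is C3.

C3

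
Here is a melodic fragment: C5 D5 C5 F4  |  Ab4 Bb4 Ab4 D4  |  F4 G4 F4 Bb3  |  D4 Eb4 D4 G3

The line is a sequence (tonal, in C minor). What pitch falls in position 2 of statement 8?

D3

The unit is 4 notes. Position-2 pitches of the 4 shown cells: D5, Bb4, G4, Eb4.
Carrying that down a 3rd forward: C4 → Ab3 → F3 → D3.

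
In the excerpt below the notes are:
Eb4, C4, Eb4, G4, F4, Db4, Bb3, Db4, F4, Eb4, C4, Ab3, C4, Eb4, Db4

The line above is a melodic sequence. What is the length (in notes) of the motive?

5

Try groups of 5 (3 cells in 15 notes):
Eb4 C4 Eb4 G4 F4 | Db4 Bb3 Db4 F4 Eb4 | C4 Ab3 C4 Eb4 Db4
Each cell is the previous one down a 2nd — so the unit is 5 notes.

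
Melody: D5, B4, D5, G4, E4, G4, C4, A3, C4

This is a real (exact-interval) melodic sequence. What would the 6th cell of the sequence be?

Eb2 C2 Eb2

Unit = 3 notes; the statements start on D5, G4, C4, moving down a 5th each time.
Carrying on: F3 → Bb2 → Eb2.
From Eb2 the exact shape gives Eb2 C2 Eb2.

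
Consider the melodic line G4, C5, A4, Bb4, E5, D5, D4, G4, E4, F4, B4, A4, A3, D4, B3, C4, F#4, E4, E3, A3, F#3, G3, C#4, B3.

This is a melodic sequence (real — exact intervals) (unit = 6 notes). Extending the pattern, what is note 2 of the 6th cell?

The unit is 6 notes. Position-2 pitches of the 4 shown cells: C5, G4, D4, A3.
Each moves down a 4th. Continuing: E3 → B2.

B2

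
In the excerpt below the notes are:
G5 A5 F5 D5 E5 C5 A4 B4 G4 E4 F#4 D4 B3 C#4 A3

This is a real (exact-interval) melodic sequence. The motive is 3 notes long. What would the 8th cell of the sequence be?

Unit = 3 notes; the statements start on G5, D5, A4, E4, B3, moving down a 4th each time.
Continuing the starts: F#3 → C#3 → G#2.
So cell 8 is G#2 A#2 F#2.

G#2 A#2 F#2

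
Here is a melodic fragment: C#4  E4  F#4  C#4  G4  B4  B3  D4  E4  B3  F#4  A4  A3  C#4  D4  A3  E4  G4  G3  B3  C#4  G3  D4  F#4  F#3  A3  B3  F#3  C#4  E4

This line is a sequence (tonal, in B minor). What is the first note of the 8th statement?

C#3

Taking 6-note groups, the heads are C#4, B3, A3, G3, F#3: the pattern moves down a 2nd.
Continuing: E3 → D3 → C#3. Statement 8 starts on C#3.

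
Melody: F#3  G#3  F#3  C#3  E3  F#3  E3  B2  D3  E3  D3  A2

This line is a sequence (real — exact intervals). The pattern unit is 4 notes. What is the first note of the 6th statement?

Ab2

With a 4-note motive the entries are F#3, E3, D3, each down a 2nd from the previous.
Extending the heads down a 2nd: C3 → Bb2 → Ab2.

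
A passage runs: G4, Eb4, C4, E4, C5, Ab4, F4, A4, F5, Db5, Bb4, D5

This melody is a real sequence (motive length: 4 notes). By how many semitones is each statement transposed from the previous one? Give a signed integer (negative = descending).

5

With a 4-note motive the entries are G4, C5, F5, each up a 4th from the previous.
G4 to C5 spans +5 semitones.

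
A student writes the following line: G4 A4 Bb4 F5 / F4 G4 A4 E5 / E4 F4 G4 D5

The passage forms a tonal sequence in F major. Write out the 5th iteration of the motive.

C4 D4 E4 Bb4

With a 4-note motive the entries are G4, F4, E4, each down a 2nd from the previous.
Extending down a 2nd: D4 → C4.
Statement 5 starts on C4 and keeps the same diatonic contour: C4 D4 E4 Bb4.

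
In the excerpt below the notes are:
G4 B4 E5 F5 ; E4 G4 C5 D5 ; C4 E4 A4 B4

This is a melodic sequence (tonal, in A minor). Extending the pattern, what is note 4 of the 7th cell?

A3

Grouping in 4s, the 4th note of each cell is F5, D5, B4.
Each moves down a 3rd. Continuing: G4 → E4 → C4 → A3.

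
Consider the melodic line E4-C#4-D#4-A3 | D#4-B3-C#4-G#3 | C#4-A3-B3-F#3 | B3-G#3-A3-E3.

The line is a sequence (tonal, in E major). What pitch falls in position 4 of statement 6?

The unit is 4 notes. Position-4 pitches of the 4 shown cells: A3, G#3, F#3, E3.
Each moves down a 2nd. Continuing: D#3 → C#3.

C#3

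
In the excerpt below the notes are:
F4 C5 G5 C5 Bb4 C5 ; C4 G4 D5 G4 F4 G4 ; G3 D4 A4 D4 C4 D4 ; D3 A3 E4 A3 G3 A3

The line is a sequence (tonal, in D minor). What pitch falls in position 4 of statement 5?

Grouping in 6s, the 4th note of each cell is C5, G4, D4, A3.
From A3, down a 4th gives E3.

E3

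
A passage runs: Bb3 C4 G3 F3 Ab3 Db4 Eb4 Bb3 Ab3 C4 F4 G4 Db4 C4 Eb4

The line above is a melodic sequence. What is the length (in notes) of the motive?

Try groups of 5 (3 cells in 15 notes):
Bb3 C4 G3 F3 Ab3 | Db4 Eb4 Bb3 Ab3 C4 | F4 G4 Db4 C4 Eb4
Every group is a transposition up a 3rd of the one before; no shorter unit works.

5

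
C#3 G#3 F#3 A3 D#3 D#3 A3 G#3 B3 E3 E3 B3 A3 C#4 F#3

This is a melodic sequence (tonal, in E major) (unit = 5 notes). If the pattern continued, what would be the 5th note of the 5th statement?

A3

The unit is 5 notes. Position-5 pitches of the 3 shown cells: D#3, E3, F#3.
Each moves up a 2nd. Continuing: G#3 → A3.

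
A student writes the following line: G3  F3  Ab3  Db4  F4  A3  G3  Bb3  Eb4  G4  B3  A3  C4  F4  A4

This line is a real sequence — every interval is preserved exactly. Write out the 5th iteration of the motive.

Unit = 5 notes; the statements start on G3, A3, B3, moving up a 2nd each time.
Continuing the starts: C#4 → D#4.
From D#4 the exact shape gives D#4 C#4 E4 A4 C#5.

D#4 C#4 E4 A4 C#5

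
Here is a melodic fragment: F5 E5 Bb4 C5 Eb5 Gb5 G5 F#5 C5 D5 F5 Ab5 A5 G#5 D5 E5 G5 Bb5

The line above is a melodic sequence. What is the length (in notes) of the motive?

6

There are 18 notes; a 6-note unit gives 3 cells:
F5 E5 Bb4 C5 Eb5 Gb5 | G5 F#5 C5 D5 F5 Ab5 | A5 G#5 D5 E5 G5 Bb5
Each cell is the previous one up a 2nd — so the unit is 6 notes.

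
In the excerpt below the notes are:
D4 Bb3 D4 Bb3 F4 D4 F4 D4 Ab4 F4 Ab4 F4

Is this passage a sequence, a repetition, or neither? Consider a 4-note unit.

Each 4-note cell is the previous one transposed up a 3rd.

sequence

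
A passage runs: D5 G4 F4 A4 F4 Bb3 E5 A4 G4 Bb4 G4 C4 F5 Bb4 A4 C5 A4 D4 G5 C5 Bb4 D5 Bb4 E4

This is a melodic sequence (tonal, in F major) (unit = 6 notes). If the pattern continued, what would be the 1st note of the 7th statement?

Grouping in 6s, the 1st note of each cell is D5, E5, F5, G5.
Carrying that up a 2nd forward: A5 → Bb5 → C6.

C6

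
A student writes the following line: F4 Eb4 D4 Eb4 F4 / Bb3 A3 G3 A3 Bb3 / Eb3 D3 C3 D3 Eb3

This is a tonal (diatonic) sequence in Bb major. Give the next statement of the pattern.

A2 G2 F2 G2 A2

Unit = 5 notes; the statements start on F4, Bb3, Eb3, moving down a 5th each time.
Statement 4 starts on A2 and keeps the same diatonic contour: A2 G2 F2 G2 A2.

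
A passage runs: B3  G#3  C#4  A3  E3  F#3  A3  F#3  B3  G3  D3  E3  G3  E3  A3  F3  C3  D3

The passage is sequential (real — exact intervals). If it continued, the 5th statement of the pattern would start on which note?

Eb3

The 6-note cells begin on B3, A3, G3 — each down a 2nd from the last.
Extending the heads down a 2nd: F3 → Eb3.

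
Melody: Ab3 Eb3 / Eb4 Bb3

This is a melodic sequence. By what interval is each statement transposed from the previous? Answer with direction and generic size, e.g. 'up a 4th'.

The 2-note cells begin on Ab3, Eb4 — each up a 5th from the last.
Ab3 to Eb4 is up a 5th.

up a 5th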